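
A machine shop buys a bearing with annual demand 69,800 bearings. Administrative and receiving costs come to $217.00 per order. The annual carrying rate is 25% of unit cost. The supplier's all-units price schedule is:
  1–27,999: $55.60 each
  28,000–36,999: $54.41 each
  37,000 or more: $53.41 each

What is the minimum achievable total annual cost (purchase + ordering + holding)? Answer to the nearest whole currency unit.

Holding cost per unit per year at price C is H = 0.25·C.
Evaluate total cost at each tier's feasible EOQ or, if the EOQ is below the tier, at the tier's minimum quantity.
EOQ at $55.60 = 1476.3 (feasible in tier 1): TC = 69,800×$55.60 + (69,800/1476.3)×217 + (1476.3/2)×0.25×$55.60 = $3,901,400.12.
EOQ at $54.41 = 1492.3 < 28000, so use break Q=28000: TC = 69,800×$54.41 + (69,800/28000.0)×217 + (28000.0/2)×0.25×$54.41 = $3,988,793.95.
EOQ at $53.41 = 1506.2 < 37000, so use break Q=37000: TC = 69,800×$53.41 + (69,800/37000.0)×217 + (37000.0/2)×0.25×$53.41 = $3,975,448.62.
Lowest total cost among the candidates is at Q = 1476.3.

TC* ≈ $3,901,400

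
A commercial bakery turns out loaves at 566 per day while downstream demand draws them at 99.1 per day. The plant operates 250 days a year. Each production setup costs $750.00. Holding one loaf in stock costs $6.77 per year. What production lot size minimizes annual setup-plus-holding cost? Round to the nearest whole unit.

Annual demand D = 99.1 × 250 = 24,775.
Production build-up factor (1 − d/p) = 1 − 99.1/566 = 0.8249.
Q* = √(2DS / (H(1 − d/p))) = √(2 × 24,775 × 750 / (6.77 × 0.8249)).
= √(37,162,500 / 5.5847) ≈ 2579.612.

Q* ≈ 2,580 loaves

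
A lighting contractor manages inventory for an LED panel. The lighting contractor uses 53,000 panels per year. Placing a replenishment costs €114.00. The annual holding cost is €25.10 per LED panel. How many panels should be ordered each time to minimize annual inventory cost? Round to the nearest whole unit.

Q* ≈ 694 panels

EOQ = √(2DS / H) = √(2 × 53,000 × 114 / 25.1).
= √(12,084,000 / 25.1) = √481,434.2629 ≈ 693.855.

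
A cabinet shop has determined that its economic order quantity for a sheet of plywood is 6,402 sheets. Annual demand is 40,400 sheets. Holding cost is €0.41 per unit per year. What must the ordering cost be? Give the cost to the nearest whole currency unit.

The basic EOQ model gives Q* = √(2DS/H); rearrange for the unknown.
From Q* = √(2DS/H): S = Q*²H / (2D) = 6,402² × 0.41 / (2 × 40,400) = 207.9715.

S ≈ €208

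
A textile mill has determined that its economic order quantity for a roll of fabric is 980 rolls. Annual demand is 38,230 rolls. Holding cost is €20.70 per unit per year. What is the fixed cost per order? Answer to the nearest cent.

Squaring Q* = √(2DS/H) gives Q*² = 2DS/H.
From Q* = √(2DS/H): S = Q*²H / (2D) = 980² × 20.7 / (2 × 38,230) = 260.0089.

S ≈ €260.01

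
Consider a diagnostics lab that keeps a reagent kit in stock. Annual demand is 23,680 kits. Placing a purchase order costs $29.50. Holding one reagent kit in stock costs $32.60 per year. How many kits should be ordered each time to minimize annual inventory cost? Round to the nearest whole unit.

Q* ≈ 207 kits

EOQ = √(2DS / H) = √(2 × 23,680 × 29.5 / 32.6).
= √(1,397,120 / 32.6) = √42,856.4417 ≈ 207.018.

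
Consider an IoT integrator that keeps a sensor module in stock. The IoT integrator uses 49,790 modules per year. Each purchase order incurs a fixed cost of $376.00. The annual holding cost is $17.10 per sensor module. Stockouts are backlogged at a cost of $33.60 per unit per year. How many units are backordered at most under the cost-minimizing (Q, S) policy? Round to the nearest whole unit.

S* ≈ 613 modules

With planned backorders, Q* = √(2DS/H) · √((H+B)/B).
√(2DS/H) = √(2 × 49,790 × 376 / 17.1) = 1479.728.
√((H+B)/B) = √((17.1+33.6)/33.6) = 1.2284.
Q* ≈ 1817.675.
S* = Q* · H/(H+B) = 1817.675 × 17.1/50.7 ≈ 613.062.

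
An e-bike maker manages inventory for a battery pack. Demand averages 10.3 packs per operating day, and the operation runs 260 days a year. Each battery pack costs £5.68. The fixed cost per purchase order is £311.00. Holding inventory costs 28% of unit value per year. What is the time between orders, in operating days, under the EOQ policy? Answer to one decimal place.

T ≈ 99.4 days

Annual demand D = 10.3 × 260 = 2,678.
Holding cost H = 0.28 × £5.68 = £1.5904 per unit per year.
Q* = √(2DS/H) = √(2 × 2,678 × 311 / 1.5904) ≈ 1023.40.
Cycle time = Q*/D × 260 = 1023.40 / 2,678 × 260 ≈ 99.360 days.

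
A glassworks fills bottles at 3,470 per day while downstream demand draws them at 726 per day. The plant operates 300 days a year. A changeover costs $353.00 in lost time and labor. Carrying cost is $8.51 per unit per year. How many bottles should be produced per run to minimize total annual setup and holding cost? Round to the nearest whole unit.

Annual demand D = 726 × 300 = 217,800.
Production build-up factor (1 − d/p) = 1 − 726/3,470 = 0.7908.
Q* = √(2DS / (H(1 − d/p))) = √(2 × 217,800 × 353 / (8.51 × 0.7908)).
= √(153,766,800 / 6.7295) ≈ 4780.124.

Q* ≈ 4,780 bottles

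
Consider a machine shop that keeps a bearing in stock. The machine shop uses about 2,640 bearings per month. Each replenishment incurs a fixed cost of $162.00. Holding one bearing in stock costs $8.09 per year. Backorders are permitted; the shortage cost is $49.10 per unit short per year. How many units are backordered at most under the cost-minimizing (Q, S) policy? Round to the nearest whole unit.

Annual demand D = 2,640 × 12 = 31,680.
With planned backorders, Q* = √(2DS/H) · √((H+B)/B).
√(2DS/H) = √(2 × 31,680 × 162 / 8.09) = 1126.395.
√((H+B)/B) = √((8.09+49.1)/49.1) = 1.0792.
Q* ≈ 1215.654.
S* = Q* · H/(H+B) = 1215.654 × 8.09/57.19 ≈ 171.964.

S* ≈ 172 bearings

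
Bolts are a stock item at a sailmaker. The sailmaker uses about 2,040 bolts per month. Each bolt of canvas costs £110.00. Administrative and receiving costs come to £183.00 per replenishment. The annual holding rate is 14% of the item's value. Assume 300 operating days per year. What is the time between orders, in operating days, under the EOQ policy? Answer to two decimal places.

Annual demand D = 2,040 × 12 = 24,480.
Holding cost H = 0.14 × £110.00 = £15.4000 per unit per year.
The optimal lot size = √(2DS/H) = √(2 × 24,480 × 183 / 15.4) ≈ 762.76.
Cycle time = Q*/D × 300 = 762.76 / 24,480 × 300 ≈ 9.348 days.

T ≈ 9.35 days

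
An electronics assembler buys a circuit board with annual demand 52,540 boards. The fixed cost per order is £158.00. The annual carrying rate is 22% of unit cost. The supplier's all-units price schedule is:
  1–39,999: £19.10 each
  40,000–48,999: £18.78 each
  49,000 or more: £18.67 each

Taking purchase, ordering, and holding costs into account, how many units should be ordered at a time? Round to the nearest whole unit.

Q* ≈ 1,988 boards

Holding cost per unit per year at price C is H = 0.22·C.
For each price level, check whether its EOQ is feasible; otherwise the best quantity at that price is the breakpoint.
EOQ at £19.10 = 1987.7 (feasible in tier 1): TC = 52,540×£19.10 + (52,540/1987.7)×158 + (1987.7/2)×0.22×£19.10 = £1,011,866.50.
EOQ at £18.78 = 2004.6 < 40000, so use break Q=40000: TC = 52,540×£18.78 + (52,540/40000.0)×158 + (40000.0/2)×0.22×£18.78 = £1,069,540.73.
EOQ at £18.67 = 2010.5 < 49000, so use break Q=49000: TC = 52,540×£18.67 + (52,540/49000.0)×158 + (49000.0/2)×0.22×£18.67 = £1,081,722.51.
Lowest total cost is £1,011,866.50 at Q = 1987.7.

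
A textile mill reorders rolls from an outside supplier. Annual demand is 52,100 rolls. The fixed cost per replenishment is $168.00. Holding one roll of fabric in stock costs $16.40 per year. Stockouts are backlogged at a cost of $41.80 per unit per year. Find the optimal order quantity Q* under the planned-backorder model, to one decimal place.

With planned backorders, Q* = √(2DS/H) · √((H+B)/B).
√(2DS/H) = √(2 × 52,100 × 168 / 16.4) = 1033.158.
√((H+B)/B) = √((16.4+41.8)/41.8) = 1.1800.
Q* ≈ 1219.102.

Q* ≈ 1,219.1 rolls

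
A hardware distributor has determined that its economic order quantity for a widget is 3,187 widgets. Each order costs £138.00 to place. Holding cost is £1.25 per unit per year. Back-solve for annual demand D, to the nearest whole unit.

D ≈ 46,001 widgets per year

Invert the EOQ relation Q*² = 2DS/H.
From Q* = √(2DS/H): D = Q*²H / (2S) = 3,187² × 1.25 / (2 × 138) = 46000.765.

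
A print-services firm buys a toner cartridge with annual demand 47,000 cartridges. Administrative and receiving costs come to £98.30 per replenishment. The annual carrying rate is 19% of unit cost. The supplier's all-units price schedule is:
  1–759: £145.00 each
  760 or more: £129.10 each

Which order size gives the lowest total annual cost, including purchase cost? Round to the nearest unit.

Q* ≈ 760 cartridges

Holding cost per unit per year at price C is H = 0.19·C.
For each price level, check whether its EOQ is feasible; otherwise the best quantity at that price is the breakpoint.
EOQ at £145.00 = 579.1 (feasible in tier 1): TC = 47,000×£145.00 + (47,000/579.1)×98.3 + (579.1/2)×0.19×£145.00 = £6,830,955.17.
EOQ at £129.10 = 613.8 < 760, so use break Q=760: TC = 47,000×£129.10 + (47,000/760.0)×98.3 + (760.0/2)×0.19×£129.10 = £6,083,100.10.
Lowest total cost is £6,083,100.10 at Q = 760.0.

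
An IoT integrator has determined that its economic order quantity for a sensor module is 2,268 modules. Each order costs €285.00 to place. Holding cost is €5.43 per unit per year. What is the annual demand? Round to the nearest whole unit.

D ≈ 49,002 modules per year

Invert the EOQ relation Q*² = 2DS/H.
From Q* = √(2DS/H): D = Q*²H / (2S) = 2,268² × 5.43 / (2 × 285) = 49001.692.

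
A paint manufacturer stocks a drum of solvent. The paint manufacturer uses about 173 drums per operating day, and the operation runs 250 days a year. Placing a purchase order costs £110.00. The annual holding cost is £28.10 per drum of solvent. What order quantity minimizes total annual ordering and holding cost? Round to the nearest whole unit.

Q* ≈ 582 drums

Annual demand D = 173 × 250 = 43,250.
EOQ = √(2DS / H) = √(2 × 43,250 × 110 / 28.1).
= √(9,515,000 / 28.1) = √338,612.0996 ≈ 581.904.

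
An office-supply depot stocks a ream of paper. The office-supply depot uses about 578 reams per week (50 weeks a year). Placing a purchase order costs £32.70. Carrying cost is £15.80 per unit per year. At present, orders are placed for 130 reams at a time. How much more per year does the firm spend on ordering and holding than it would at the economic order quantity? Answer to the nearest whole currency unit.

Annual demand D = 578 × 50 = 28,900.
EOQ = √(2DS/H) = √(2 × 28,900 × 32.7 / 15.8) ≈ 345.87.
Cost at Q* = (D/Q*)S + (Q*/2)H = √(2DSH) ≈ £5,464.70.
Cost at Q = 130: (28,900/130)×32.7 + (130/2)×15.8 = £7,269.46 + £1,027.00 = £8,296.46.
Excess = £8,296.46 − £5,464.70 = £2,831.76.

Extra cost ≈ £2,832 per year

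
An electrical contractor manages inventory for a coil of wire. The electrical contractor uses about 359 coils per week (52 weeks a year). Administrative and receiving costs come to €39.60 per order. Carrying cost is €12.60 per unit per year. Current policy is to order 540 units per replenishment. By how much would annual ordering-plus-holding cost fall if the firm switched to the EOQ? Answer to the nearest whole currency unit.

Extra cost ≈ €455 per year

Annual demand D = 359 × 52 = 18,668.
EOQ = √(2DS/H) = √(2 × 18,668 × 39.6 / 12.6) ≈ 342.55.
Cost at Q* = (D/Q*)S + (Q*/2)H = √(2DSH) ≈ €4,316.15.
Cost at Q = 540: (18,668/540)×39.6 + (540/2)×12.6 = €1,368.99 + €3,402.00 = €4,770.99.
Excess = €4,770.99 − €4,316.15 = €454.83.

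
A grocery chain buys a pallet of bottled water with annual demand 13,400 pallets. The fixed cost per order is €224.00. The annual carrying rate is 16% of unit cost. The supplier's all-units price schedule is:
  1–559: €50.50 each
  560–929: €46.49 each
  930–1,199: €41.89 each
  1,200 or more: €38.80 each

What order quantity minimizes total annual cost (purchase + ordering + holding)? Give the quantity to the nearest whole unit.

Q* ≈ 1,200 pallets

Holding cost per unit per year at price C is H = 0.16·C.
Evaluate total cost at each tier's feasible EOQ or, if the EOQ is below the tier, at the tier's minimum quantity.
Tier 1 (€50.50): EOQ = 862.0 exceeds tier's upper bound 559, so this tier is dominated.
EOQ at €46.49 = 898.4 (feasible in tier 2): TC = 13,400×€46.49 + (13,400/898.4)×224 + (898.4/2)×0.16×€46.49 = €629,648.38.
EOQ at €41.89 = 946.4 (feasible in tier 3): TC = 13,400×€41.89 + (13,400/946.4)×224 + (946.4/2)×0.16×€41.89 = €567,669.17.
EOQ at €38.80 = 983.4 < 1200, so use break Q=1200: TC = 13,400×€38.80 + (13,400/1200.0)×224 + (1200.0/2)×0.16×€38.80 = €526,146.13.
Lowest total cost is €526,146.13 at Q = 1200.0.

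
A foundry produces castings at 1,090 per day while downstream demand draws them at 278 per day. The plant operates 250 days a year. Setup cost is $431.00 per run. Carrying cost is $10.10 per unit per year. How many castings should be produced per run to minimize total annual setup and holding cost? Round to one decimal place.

Annual demand D = 278 × 250 = 69,500.
Production build-up factor (1 − d/p) = 1 − 278/1,090 = 0.7450.
Q* = √(2DS / (H(1 − d/p))) = √(2 × 69,500 × 431 / (10.1 × 0.7450)).
= √(59,909,000 / 7.524) ≈ 2821.763.

Q* ≈ 2,821.8 castings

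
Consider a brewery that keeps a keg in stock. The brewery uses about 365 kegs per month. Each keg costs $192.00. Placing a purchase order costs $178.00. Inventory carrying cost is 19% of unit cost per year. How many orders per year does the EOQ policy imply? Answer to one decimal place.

N ≈ 21.2 orders per year

Annual demand D = 365 × 12 = 4,380.
Holding cost H = 0.19 × $192.00 = $36.4800 per unit per year.
EOQ = √(2DS/H) = √(2 × 4,380 × 178 / 36.48) ≈ 206.74.
Orders per year = D / Q* = 4,380 / 206.74 ≈ 21.186.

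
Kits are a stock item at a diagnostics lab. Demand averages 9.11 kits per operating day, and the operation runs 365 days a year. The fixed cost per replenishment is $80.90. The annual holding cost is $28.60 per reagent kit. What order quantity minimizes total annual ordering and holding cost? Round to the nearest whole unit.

Annual demand D = 9.11 × 365 = 3,325.15.
EOQ = √(2DS / H) = √(2 × 3,325.15 × 80.9 / 28.6).
= √(538,009.27 / 28.6) = √18,811.5129 ≈ 137.155.

Q* ≈ 137 kits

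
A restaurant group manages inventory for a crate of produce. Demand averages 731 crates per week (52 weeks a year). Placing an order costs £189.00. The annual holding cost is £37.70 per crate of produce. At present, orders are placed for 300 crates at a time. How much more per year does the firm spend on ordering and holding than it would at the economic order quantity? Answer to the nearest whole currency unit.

Annual demand D = 731 × 52 = 38,012.
EOQ = √(2DS/H) = √(2 × 38,012 × 189 / 37.7) ≈ 617.36.
Cost at Q* = (D/Q*)S + (Q*/2)H = √(2DSH) ≈ £23,274.32.
Cost at Q = 300: (38,012/300)×189 + (300/2)×37.7 = £23,947.56 + £5,655.00 = £29,602.56.
Excess = £29,602.56 − £23,274.32 = £6,328.24.

Extra cost ≈ £6,328 per year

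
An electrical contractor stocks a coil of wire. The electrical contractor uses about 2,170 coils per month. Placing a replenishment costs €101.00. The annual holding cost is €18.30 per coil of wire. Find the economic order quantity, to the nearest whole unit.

Annual demand D = 2,170 × 12 = 26,040.
EOQ = √(2DS / H) = √(2 × 26,040 × 101 / 18.3).
= √(5,260,080 / 18.3) = √287,436.0656 ≈ 536.131.

Q* ≈ 536 coils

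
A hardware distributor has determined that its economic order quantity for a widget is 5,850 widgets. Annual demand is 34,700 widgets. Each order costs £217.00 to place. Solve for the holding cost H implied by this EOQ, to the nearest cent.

Invert the EOQ relation Q*² = 2DS/H.
From Q* = √(2DS/H): H = 2DS / Q*² = 2 × 34,700 × 217 / 5,850² = 0.4401.

H ≈ £0.44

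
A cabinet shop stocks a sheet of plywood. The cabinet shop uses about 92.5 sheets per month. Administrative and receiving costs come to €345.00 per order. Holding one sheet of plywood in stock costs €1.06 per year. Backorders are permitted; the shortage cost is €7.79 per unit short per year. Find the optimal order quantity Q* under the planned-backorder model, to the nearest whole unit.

Annual demand D = 92.5 × 12 = 1,110.
With planned backorders, Q* = √(2DS/H) · √((H+B)/B).
√(2DS/H) = √(2 × 1,110 × 345 / 1.06) = 850.028.
√((H+B)/B) = √((1.06+7.79)/7.79) = 1.0659.
Q* ≈ 906.016.

Q* ≈ 906 sheets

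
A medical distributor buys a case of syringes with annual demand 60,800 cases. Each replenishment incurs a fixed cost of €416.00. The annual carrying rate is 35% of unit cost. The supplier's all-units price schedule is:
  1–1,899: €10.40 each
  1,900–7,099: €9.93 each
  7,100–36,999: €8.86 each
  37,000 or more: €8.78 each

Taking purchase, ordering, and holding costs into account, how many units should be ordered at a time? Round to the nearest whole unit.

Holding cost per unit per year at price C is H = 0.35·C.
Candidates are each tier's EOQ (if it falls in that tier) and each price-break quantity.
Tier 1 (€10.40): EOQ = 3727.9 exceeds tier's upper bound 1899, so this tier is dominated.
EOQ at €9.93 = 3815.1 (feasible in tier 2): TC = 60,800×€9.93 + (60,800/3815.1)×416 + (3815.1/2)×0.35×€9.93 = €617,003.35.
EOQ at €8.86 = 4038.9 < 7100, so use break Q=7100: TC = 60,800×€8.86 + (60,800/7100.0)×416 + (7100.0/2)×0.35×€8.86 = €553,258.92.
EOQ at €8.78 = 4057.3 < 37000, so use break Q=37000: TC = 60,800×€8.78 + (60,800/37000.0)×416 + (37000.0/2)×0.35×€8.78 = €591,358.09.
Lowest total cost is €553,258.92 at Q = 7100.0.

Q* ≈ 7,100 cases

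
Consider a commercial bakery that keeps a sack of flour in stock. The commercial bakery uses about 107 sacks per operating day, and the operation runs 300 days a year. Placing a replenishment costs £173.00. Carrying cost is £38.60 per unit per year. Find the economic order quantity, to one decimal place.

Q* ≈ 536.4 sacks

Annual demand D = 107 × 300 = 32,100.
EOQ = √(2DS / H) = √(2 × 32,100 × 173 / 38.6).
= √(11,106,600 / 38.6) = √287,735.7513 ≈ 536.410.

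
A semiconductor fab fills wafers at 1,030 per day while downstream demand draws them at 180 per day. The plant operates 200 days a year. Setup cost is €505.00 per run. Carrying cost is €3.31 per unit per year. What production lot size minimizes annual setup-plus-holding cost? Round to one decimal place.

Q* ≈ 3,648.4 wafers

Annual demand D = 180 × 200 = 36,000.
Production build-up factor (1 − d/p) = 1 − 180/1,030 = 0.8252.
Q* = √(2DS / (H(1 − d/p))) = √(2 × 36,000 × 505 / (3.31 × 0.8252)).
= √(36,360,000 / 2.7316) ≈ 3648.439.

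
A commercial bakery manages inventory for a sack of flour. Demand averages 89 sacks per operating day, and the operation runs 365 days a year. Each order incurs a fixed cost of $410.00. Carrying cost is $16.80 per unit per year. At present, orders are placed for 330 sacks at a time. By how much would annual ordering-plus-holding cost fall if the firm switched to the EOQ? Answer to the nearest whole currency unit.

Annual demand D = 89 × 365 = 32,485.
EOQ = √(2DS/H) = √(2 × 32,485 × 410 / 16.8) ≈ 1259.20.
Cost at Q* = (D/Q*)S + (Q*/2)H = √(2DSH) ≈ $21,154.51.
Cost at Q = 330: (32,485/330)×410 + (330/2)×16.8 = $40,360.15 + $2,772.00 = $43,132.15.
Excess = $43,132.15 − $21,154.51 = $21,977.64.

Extra cost ≈ $21,978 per year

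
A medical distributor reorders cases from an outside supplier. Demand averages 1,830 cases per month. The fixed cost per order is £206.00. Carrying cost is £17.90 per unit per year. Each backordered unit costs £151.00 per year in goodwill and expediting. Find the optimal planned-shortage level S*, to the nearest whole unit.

Annual demand D = 1,830 × 12 = 21,960.
With planned backorders, Q* = √(2DS/H) · √((H+B)/B).
√(2DS/H) = √(2 × 21,960 × 206 / 17.9) = 710.949.
√((H+B)/B) = √((17.9+151)/151) = 1.0576.
Q* ≈ 751.908.
S* = Q* · H/(H+B) = 751.908 × 17.9/168.9 ≈ 79.687.

S* ≈ 80 cases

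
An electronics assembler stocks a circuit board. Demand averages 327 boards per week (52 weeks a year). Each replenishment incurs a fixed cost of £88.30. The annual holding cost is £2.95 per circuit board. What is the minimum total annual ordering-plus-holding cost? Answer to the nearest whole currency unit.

TC* ≈ £2,976

Annual demand D = 327 × 52 = 17,004.
EOQ = √(2DS/H) = √(2 × 17,004 × 88.3 / 2.95) ≈ 1008.93.
At the optimum the two cost components are equal, so total cost = 2·(Q*/2)H = Q*·H.
Minimum total = √(2DSH) = √(2 × 17,004 × 88.3 × 2.95) ≈ 2976.336.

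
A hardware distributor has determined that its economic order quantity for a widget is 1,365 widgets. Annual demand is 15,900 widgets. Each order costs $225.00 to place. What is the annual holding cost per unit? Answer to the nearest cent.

The basic EOQ model gives Q* = √(2DS/H); rearrange for the unknown.
From Q* = √(2DS/H): H = 2DS / Q*² = 2 × 15,900 × 225 / 1,365² = 3.8401.

H ≈ $3.84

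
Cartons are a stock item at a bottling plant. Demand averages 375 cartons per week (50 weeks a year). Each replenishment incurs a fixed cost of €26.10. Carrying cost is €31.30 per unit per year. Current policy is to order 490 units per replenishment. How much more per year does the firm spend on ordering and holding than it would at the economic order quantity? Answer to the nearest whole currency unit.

Extra cost ≈ €3,132 per year

Annual demand D = 375 × 50 = 18,750.
EOQ = √(2DS/H) = √(2 × 18,750 × 26.1 / 31.3) ≈ 176.83.
Cost at Q* = (D/Q*)S + (Q*/2)H = √(2DSH) ≈ €5,534.88.
Cost at Q = 490: (18,750/490)×26.1 + (490/2)×31.3 = €998.72 + €7,668.50 = €8,667.22.
Excess = €8,667.22 − €5,534.88 = €3,132.35.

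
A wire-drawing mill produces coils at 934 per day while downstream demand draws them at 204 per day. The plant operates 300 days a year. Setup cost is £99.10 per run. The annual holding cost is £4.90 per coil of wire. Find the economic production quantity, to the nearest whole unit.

Annual demand D = 204 × 300 = 61,200.
Production build-up factor (1 − d/p) = 1 − 204/934 = 0.7816.
Q* = √(2DS / (H(1 − d/p))) = √(2 × 61,200 × 99.1 / (4.9 × 0.7816)).
= √(12,129,840 / 3.8298) ≈ 1779.678.

Q* ≈ 1,780 coils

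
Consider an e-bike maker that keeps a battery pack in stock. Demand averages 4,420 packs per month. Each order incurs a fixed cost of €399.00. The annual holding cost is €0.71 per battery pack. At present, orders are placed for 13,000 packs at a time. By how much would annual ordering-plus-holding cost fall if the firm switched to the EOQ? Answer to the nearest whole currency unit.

Extra cost ≈ €761 per year

Annual demand D = 4,420 × 12 = 53,040.
EOQ = √(2DS/H) = √(2 × 53,040 × 399 / 0.71) ≈ 7721.01.
Cost at Q* = (D/Q*)S + (Q*/2)H = √(2DSH) ≈ €5,481.92.
Cost at Q = 13,000: (53,040/13,000)×399 + (13,000/2)×0.71 = €1,627.92 + €4,615.00 = €6,242.92.
Excess = €6,242.92 − €5,481.92 = €761.00.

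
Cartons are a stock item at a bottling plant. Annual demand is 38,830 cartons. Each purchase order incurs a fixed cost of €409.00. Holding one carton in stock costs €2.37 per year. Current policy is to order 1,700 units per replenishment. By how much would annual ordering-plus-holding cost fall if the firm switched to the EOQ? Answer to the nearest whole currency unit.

Extra cost ≈ €2,680 per year

EOQ = √(2DS/H) = √(2 × 38,830 × 409 / 2.37) ≈ 3660.89.
Cost at Q* = (D/Q*)S + (Q*/2)H = √(2DSH) ≈ €8,676.30.
Cost at Q = 1,700: (38,830/1,700)×409 + (1,700/2)×2.37 = €9,342.04 + €2,014.50 = €11,356.54.
Excess = €11,356.54 − €8,676.30 = €2,680.24.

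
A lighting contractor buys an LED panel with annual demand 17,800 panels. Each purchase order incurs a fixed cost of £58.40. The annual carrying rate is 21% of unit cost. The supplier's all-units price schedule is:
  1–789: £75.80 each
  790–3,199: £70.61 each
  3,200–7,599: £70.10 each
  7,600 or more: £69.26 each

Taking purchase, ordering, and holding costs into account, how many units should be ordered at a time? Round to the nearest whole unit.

Holding cost per unit per year at price C is H = 0.21·C.
Candidates are each tier's EOQ (if it falls in that tier) and each price-break quantity.
EOQ at £75.80 = 361.4 (feasible in tier 1): TC = 17,800×£75.80 + (17,800/361.4)×58.4 + (361.4/2)×0.21×£75.80 = £1,354,992.75.
EOQ at £70.61 = 374.4 < 790, so use break Q=790: TC = 17,800×£70.61 + (17,800/790.0)×58.4 + (790.0/2)×0.21×£70.61 = £1,264,030.95.
EOQ at £70.10 = 375.8 < 3200, so use break Q=3200: TC = 17,800×£70.10 + (17,800/3200.0)×58.4 + (3200.0/2)×0.21×£70.10 = £1,271,658.45.
EOQ at £69.26 = 378.1 < 7600, so use break Q=7600: TC = 17,800×£69.26 + (17,800/7600.0)×58.4 + (7600.0/2)×0.21×£69.26 = £1,288,234.26.
Lowest total cost is £1,264,030.95 at Q = 790.0.

Q* ≈ 790 panels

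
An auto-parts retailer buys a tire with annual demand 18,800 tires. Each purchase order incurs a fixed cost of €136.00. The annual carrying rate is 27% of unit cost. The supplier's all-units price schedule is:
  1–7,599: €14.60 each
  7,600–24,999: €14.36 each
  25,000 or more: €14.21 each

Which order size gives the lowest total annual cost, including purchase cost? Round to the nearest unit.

Holding cost per unit per year at price C is H = 0.27·C.
Evaluate total cost at each tier's feasible EOQ or, if the EOQ is below the tier, at the tier's minimum quantity.
EOQ at €14.60 = 1139.0 (feasible in tier 1): TC = 18,800×€14.60 + (18,800/1139.0)×136 + (1139.0/2)×0.27×€14.60 = €278,969.75.
EOQ at €14.36 = 1148.4 < 7600, so use break Q=7600: TC = 18,800×€14.36 + (18,800/7600.0)×136 + (7600.0/2)×0.27×€14.36 = €285,037.78.
EOQ at €14.21 = 1154.5 < 25000, so use break Q=25000: TC = 18,800×€14.21 + (18,800/25000.0)×136 + (25000.0/2)×0.27×€14.21 = €315,209.02.
Lowest total cost is €278,969.75 at Q = 1139.0.

Q* ≈ 1,139 tires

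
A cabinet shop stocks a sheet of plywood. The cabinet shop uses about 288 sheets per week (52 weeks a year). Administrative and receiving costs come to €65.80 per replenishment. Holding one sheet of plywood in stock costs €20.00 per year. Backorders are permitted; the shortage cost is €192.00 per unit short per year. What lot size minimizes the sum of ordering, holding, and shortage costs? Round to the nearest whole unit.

Q* ≈ 330 sheets

Annual demand D = 288 × 52 = 14,976.
With planned backorders, Q* = √(2DS/H) · √((H+B)/B).
√(2DS/H) = √(2 × 14,976 × 65.8 / 20) = 313.914.
√((H+B)/B) = √((20+192)/192) = 1.0508.
Q* ≈ 329.859.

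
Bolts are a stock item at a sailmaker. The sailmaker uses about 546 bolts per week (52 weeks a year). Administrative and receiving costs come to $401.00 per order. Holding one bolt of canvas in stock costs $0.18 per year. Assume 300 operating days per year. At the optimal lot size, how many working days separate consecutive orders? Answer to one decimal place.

T ≈ 118.8 days

Annual demand D = 546 × 52 = 28,392.
The optimal lot size = √(2DS/H) = √(2 × 28,392 × 401 / 0.18) ≈ 11247.32.
Cycle time = Q*/D × 300 = 11247.32 / 28,392 × 300 ≈ 118.843 days.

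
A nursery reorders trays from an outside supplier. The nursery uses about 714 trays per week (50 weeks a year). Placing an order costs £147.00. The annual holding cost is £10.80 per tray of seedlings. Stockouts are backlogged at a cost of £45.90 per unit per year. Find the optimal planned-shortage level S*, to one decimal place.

S* ≈ 208.7 trays

Annual demand D = 714 × 50 = 35,700.
With planned backorders, Q* = √(2DS/H) · √((H+B)/B).
√(2DS/H) = √(2 × 35,700 × 147 / 10.8) = 985.816.
√((H+B)/B) = √((10.8+45.9)/45.9) = 1.1114.
Q* ≈ 1095.673.
S* = Q* · H/(H+B) = 1095.673 × 10.8/56.7 ≈ 208.700.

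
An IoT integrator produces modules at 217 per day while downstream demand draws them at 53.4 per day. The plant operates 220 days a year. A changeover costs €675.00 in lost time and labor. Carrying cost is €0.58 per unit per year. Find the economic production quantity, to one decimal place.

Annual demand D = 53.4 × 220 = 11,748.
Production build-up factor (1 − d/p) = 1 − 53.4/217 = 0.7539.
Q* = √(2DS / (H(1 − d/p))) = √(2 × 11,748 × 675 / (0.58 × 0.7539)).
= √(15,859,800 / 0.4373) ≈ 6022.448.

Q* ≈ 6,022.4 modules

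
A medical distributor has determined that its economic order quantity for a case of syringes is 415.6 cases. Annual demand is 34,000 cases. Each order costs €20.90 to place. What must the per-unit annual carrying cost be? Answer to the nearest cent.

H ≈ €8.23

Invert the EOQ relation Q*² = 2DS/H.
From Q* = √(2DS/H): H = 2DS / Q*² = 2 × 34,000 × 20.9 / 415.6² = 8.2282.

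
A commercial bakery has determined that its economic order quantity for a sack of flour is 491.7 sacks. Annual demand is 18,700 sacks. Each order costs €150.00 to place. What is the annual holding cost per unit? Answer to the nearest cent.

H ≈ €23.20

The basic EOQ model gives Q* = √(2DS/H); rearrange for the unknown.
From Q* = √(2DS/H): H = 2DS / Q*² = 2 × 18,700 × 150 / 491.7² = 23.2040.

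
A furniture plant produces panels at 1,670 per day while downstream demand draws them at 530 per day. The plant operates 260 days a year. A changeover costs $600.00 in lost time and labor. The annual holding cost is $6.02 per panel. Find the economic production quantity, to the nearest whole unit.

Q* ≈ 6,343 panels

Annual demand D = 530 × 260 = 137,800.
Production build-up factor (1 − d/p) = 1 − 530/1,670 = 0.6826.
Q* = √(2DS / (H(1 − d/p))) = √(2 × 137,800 × 600 / (6.02 × 0.6826)).
= √(165,360,000 / 4.1095) ≈ 6343.410.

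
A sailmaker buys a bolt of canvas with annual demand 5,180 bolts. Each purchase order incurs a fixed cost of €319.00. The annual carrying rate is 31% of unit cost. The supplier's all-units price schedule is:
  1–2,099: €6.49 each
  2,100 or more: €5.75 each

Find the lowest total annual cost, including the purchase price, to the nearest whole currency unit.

TC* ≈ €32,443

Holding cost per unit per year at price C is H = 0.31·C.
Candidates are each tier's EOQ (if it falls in that tier) and each price-break quantity.
EOQ at €6.49 = 1281.7 (feasible in tier 1): TC = 5,180×€6.49 + (5,180/1281.7)×319 + (1281.7/2)×0.31×€6.49 = €36,196.77.
EOQ at €5.75 = 1361.6 < 2100, so use break Q=2100: TC = 5,180×€5.75 + (5,180/2100.0)×319 + (2100.0/2)×0.31×€5.75 = €32,443.49.
Lowest total cost among the candidates is at Q = 2100.0.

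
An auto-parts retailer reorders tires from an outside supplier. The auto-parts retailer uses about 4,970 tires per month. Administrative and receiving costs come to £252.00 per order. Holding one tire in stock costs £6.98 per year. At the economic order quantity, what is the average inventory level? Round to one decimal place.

Annual demand D = 4,970 × 12 = 59,640.
The optimal lot size = √(2DS/H) = √(2 × 59,640 × 252 / 6.98) ≈ 2075.18.
Average inventory = Q*/2 ≈ 2075.18 / 2 = 1037.591.

Average inventory ≈ 1,037.6 tires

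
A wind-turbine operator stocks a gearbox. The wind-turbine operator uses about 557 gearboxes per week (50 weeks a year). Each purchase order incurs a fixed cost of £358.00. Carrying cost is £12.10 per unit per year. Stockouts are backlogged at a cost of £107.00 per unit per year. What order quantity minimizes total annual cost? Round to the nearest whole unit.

Annual demand D = 557 × 50 = 27,850.
With planned backorders, Q* = √(2DS/H) · √((H+B)/B).
√(2DS/H) = √(2 × 27,850 × 358 / 12.1) = 1283.738.
√((H+B)/B) = √((12.1+107)/107) = 1.0550.
Q* ≈ 1354.380.

Q* ≈ 1,354 gearboxes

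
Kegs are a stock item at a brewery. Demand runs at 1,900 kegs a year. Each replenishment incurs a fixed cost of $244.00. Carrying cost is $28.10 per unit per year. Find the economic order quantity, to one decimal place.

Q* ≈ 181.6 kegs

EOQ = √(2DS / H) = √(2 × 1,900 × 244 / 28.1).
= √(927,200 / 28.1) = √32,996.4413 ≈ 181.649.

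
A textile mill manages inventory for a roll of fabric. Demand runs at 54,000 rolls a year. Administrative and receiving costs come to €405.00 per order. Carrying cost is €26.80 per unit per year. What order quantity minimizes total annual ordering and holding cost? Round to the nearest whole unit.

Q* ≈ 1,278 rolls

EOQ = √(2DS / H) = √(2 × 54,000 × 405 / 26.8).
= √(43,740,000 / 26.8) = √1,632,089.5522 ≈ 1277.533.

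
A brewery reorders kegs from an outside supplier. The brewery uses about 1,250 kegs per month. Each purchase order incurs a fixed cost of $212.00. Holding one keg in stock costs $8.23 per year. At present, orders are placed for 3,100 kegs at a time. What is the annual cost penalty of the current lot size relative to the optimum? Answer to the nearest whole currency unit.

Extra cost ≈ $6,547 per year

Annual demand D = 1,250 × 12 = 15,000.
EOQ = √(2DS/H) = √(2 × 15,000 × 212 / 8.23) ≈ 879.08.
Cost at Q* = (D/Q*)S + (Q*/2)H = √(2DSH) ≈ $7,234.83.
Cost at Q = 3,100: (15,000/3,100)×212 + (3,100/2)×8.23 = $1,025.81 + $12,756.50 = $13,782.31.
Excess = $13,782.31 − $7,234.83 = $6,547.47.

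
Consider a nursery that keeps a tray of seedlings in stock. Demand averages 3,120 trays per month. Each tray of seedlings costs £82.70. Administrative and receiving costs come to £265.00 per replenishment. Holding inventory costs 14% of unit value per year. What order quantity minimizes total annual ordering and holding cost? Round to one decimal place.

Q* ≈ 1,309.1 trays

Annual demand D = 3,120 × 12 = 37,440.
Holding cost H = 0.14 × £82.70 = £11.5780 per unit per year.
EOQ = √(2DS / H) = √(2 × 37,440 × 265 / 11.578).
= √(19,843,200 / 11.578) = √1,713,871.1349 ≈ 1309.149.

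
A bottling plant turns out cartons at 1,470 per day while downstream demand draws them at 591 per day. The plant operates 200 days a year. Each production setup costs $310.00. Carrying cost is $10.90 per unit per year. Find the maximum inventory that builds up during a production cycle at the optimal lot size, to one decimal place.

Annual demand D = 591 × 200 = 118,200.
Production build-up factor (1 − d/p) = 1 − 591/1,470 = 0.5980.
Q* = √(2DS / (H(1 − d/p))) = √(2 × 118,200 × 310 / (10.9 × 0.5980)).
= √(73,284,000 / 6.5178) ≈ 3353.170.
Maximum inventory = Q*(1 − d/p) = 3353.170 × 0.5980 ≈ 2005.059.

I_max ≈ 2,005.1 cartons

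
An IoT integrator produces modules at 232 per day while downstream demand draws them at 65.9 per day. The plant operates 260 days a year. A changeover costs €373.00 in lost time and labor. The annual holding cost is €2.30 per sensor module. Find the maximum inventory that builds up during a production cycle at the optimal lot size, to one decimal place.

I_max ≈ 1,994.7 modules

Annual demand D = 65.9 × 260 = 17,134.
Production build-up factor (1 − d/p) = 1 − 65.9/232 = 0.7159.
Q* = √(2DS / (H(1 − d/p))) = √(2 × 17,134 × 373 / (2.3 × 0.7159)).
= √(12,781,964 / 1.6467) ≈ 2786.083.
Maximum inventory = Q*(1 − d/p) = 2786.083 × 0.7159 ≈ 1994.691.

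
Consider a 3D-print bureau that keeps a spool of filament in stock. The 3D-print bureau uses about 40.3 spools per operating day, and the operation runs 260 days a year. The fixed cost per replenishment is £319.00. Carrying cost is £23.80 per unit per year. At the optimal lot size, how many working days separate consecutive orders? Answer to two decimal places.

Annual demand D = 40.3 × 260 = 10,478.
Q* = √(2DS/H) = √(2 × 10,478 × 319 / 23.8) ≈ 529.98.
Cycle time = Q*/D × 260 = 529.98 / 10,478 × 260 ≈ 13.151 days.

T ≈ 13.15 days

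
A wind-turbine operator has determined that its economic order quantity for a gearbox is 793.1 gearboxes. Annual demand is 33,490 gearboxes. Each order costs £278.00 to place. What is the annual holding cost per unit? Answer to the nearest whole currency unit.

Invert the EOQ relation Q*² = 2DS/H.
From Q* = √(2DS/H): H = 2DS / Q*² = 2 × 33,490 × 278 / 793.1² = 29.6029.

H ≈ £30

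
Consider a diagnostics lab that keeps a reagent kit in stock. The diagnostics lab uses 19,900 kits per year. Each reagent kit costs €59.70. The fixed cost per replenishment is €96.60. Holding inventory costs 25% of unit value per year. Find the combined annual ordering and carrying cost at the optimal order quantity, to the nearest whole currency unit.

TC* ≈ €7,575

Holding cost H = 0.25 × €59.70 = €14.9250 per unit per year.
The optimal lot size = √(2DS/H) = √(2 × 19,900 × 96.6 / 14.925) ≈ 507.54.
At Q*, ordering cost (D/Q*)S equals holding cost (Q*/2)H, each = √(DSH/2).
Minimum total = √(2DSH) = √(2 × 19,900 × 96.6 × 14.925) ≈ 7575.081.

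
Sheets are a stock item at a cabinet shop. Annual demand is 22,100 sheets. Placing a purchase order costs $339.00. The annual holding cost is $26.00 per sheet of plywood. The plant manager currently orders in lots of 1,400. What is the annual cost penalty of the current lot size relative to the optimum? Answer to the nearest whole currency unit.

Extra cost ≈ $3,814 per year

EOQ = √(2DS/H) = √(2 × 22,100 × 339 / 26) ≈ 759.14.
Cost at Q* = (D/Q*)S + (Q*/2)H = √(2DSH) ≈ $19,737.75.
Cost at Q = 1,400: (22,100/1,400)×339 + (1,400/2)×26 = $5,351.36 + $18,200.00 = $23,551.36.
Excess = $23,551.36 − $19,737.75 = $3,813.61.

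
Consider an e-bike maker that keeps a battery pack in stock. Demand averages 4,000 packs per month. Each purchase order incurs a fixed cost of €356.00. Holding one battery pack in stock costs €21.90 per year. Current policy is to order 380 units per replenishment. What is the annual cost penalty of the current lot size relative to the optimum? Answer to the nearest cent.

Annual demand D = 4,000 × 12 = 48,000.
EOQ = √(2DS/H) = √(2 × 48,000 × 356 / 21.9) ≈ 1249.22.
Cost at Q* = (D/Q*)S + (Q*/2)H = √(2DSH) ≈ €27,357.89.
Cost at Q = 380: (48,000/380)×356 + (380/2)×21.9 = €44,968.42 + €4,161.00 = €49,129.42.
Excess = €49,129.42 − €27,357.89 = €21,771.53.

Extra cost ≈ €21,771.53 per year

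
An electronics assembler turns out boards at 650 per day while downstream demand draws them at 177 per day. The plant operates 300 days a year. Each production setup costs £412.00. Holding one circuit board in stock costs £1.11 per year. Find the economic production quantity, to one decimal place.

Q* ≈ 7,360.0 boards

Annual demand D = 177 × 300 = 53,100.
Production build-up factor (1 − d/p) = 1 − 177/650 = 0.7277.
Q* = √(2DS / (H(1 − d/p))) = √(2 × 53,100 × 412 / (1.11 × 0.7277)).
= √(43,754,400 / 0.8077) ≈ 7359.961.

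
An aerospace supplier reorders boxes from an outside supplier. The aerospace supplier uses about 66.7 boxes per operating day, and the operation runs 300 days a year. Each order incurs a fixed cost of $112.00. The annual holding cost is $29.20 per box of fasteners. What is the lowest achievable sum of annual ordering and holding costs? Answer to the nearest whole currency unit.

TC* ≈ $11,440

Annual demand D = 66.7 × 300 = 20,010.
EOQ = √(2DS/H) = √(2 × 20,010 × 112 / 29.2) ≈ 391.79.
At the optimum the two cost components are equal, so total cost = 2·(Q*/2)H = Q*·H.
Minimum total = √(2DSH) = √(2 × 20,010 × 112 × 29.2) ≈ 11440.341.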